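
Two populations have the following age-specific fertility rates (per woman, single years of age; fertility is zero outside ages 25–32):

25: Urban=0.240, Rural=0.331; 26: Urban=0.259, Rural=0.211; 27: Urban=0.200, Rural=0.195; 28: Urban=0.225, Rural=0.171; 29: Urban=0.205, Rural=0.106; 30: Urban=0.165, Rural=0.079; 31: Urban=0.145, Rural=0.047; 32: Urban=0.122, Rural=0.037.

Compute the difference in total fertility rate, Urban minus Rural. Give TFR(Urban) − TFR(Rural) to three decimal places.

0.384

Urban:
  Sum of ASFRs = 0.240 + 0.259 + 0.200 + 0.225 + 0.205 + 0.165 + 0.145 + 0.122 = 1.561
  TFR = 1.561
Rural:
  Sum of ASFRs = 0.331 + 0.211 + 0.195 + 0.171 + 0.106 + 0.079 + 0.047 + 0.037 = 1.177
  TFR = 1.177
Difference = 1.561 − 1.177 = 0.384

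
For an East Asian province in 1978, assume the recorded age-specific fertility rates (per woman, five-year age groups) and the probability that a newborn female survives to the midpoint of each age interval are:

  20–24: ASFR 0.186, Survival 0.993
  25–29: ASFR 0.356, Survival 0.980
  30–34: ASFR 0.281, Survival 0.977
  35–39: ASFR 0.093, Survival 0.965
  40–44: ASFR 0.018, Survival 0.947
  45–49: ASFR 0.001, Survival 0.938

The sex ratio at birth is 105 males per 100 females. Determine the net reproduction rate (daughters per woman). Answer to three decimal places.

Proportion female at birth = 100 / (100 + 105) = 0.48780.
Each age group contributes 5 × ASFR × survival:
  20–24: 5 × 0.186 × 0.993 = 0.92349
  25–29: 5 × 0.356 × 0.980 = 1.74440
  30–34: 5 × 0.281 × 0.977 = 1.37269
  35–39: 5 × 0.093 × 0.965 = 0.44873
  40–44: 5 × 0.018 × 0.947 = 0.08523
  45–49: 5 × 0.001 × 0.938 = 0.00469
Sum = 4.57923
NRR = 0.48780 × 4.57923 = 2.23375
With NRR above 1 the population is above replacement fertility.

2.234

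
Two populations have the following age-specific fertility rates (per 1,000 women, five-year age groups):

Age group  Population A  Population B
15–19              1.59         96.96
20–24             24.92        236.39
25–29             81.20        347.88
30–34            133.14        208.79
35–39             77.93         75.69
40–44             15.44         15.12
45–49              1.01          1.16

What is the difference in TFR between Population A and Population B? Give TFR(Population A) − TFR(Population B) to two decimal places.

Population A:
  Sum of ASFRs = 1.59 + 24.92 + 81.20 + 133.14 + 77.93 + 15.44 + 1.01 = 335.23
  TFR = 5 × 335.23 / 1000 = 1.67615
Population B:
  Sum of ASFRs = 96.96 + 236.39 + 347.88 + 208.79 + 75.69 + 15.12 + 1.16 = 981.99
  TFR = 5 × 981.99 / 1000 = 4.90995
Difference = 1.67615 − 4.90995 = -3.2338

-3.23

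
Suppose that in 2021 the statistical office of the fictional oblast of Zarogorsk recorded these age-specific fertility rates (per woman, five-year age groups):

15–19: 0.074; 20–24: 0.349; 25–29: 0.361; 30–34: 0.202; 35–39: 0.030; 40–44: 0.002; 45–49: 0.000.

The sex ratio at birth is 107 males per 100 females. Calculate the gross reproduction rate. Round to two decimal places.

Proportion female at birth = 100 / (100 + 107) = 0.48309.
Sum of ASFRs = 0.074 + 0.349 + 0.361 + 0.202 + 0.030 + 0.002 + 0.000 = 1.018
TFR = 5 × 1.018 = 5.09
GRR = 0.48309 × 5.09 = 2.45893

2.46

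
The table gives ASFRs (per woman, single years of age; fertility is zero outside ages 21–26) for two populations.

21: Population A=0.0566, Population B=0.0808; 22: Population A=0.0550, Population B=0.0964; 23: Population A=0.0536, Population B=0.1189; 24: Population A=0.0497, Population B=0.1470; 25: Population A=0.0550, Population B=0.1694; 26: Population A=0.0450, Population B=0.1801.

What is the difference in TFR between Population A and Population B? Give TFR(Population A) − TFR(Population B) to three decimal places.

-0.478

Population A:
  Sum of ASFRs = 0.0566 + 0.0550 + 0.0536 + 0.0497 + 0.0550 + 0.0450 = 0.3149
  TFR = 0.3149
Population B:
  Sum of ASFRs = 0.0808 + 0.0964 + 0.1189 + 0.1470 + 0.1694 + 0.1801 = 0.7926
  TFR = 0.7926
Difference = 0.3149 − 0.7926 = -0.4777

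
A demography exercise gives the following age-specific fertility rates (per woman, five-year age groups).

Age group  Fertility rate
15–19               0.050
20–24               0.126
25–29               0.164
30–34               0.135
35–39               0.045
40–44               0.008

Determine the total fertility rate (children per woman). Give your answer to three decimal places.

2.640

Sum of ASFRs = 0.050 + 0.126 + 0.164 + 0.135 + 0.045 + 0.008 = 0.528
TFR = 5 × 0.528 = 2.64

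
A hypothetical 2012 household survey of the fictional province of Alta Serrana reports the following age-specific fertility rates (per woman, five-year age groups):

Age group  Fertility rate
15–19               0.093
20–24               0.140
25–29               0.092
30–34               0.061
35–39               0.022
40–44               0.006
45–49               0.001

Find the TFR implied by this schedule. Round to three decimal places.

2.075

Sum of ASFRs = 0.093 + 0.140 + 0.092 + 0.061 + 0.022 + 0.006 + 0.001 = 0.415
TFR = 5 × 0.415 = 2.075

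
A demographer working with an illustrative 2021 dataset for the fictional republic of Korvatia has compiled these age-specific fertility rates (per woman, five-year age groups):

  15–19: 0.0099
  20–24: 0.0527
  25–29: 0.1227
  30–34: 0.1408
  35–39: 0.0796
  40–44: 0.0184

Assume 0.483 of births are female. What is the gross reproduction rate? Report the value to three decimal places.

1.024

Proportion female at birth = 0.483.
Sum of ASFRs = 0.0099 + 0.0527 + 0.1227 + 0.1408 + 0.0796 + 0.0184 = 0.4241
TFR = 5 × 0.4241 = 2.1205
GRR = 0.483 × 2.1205 = 1.02420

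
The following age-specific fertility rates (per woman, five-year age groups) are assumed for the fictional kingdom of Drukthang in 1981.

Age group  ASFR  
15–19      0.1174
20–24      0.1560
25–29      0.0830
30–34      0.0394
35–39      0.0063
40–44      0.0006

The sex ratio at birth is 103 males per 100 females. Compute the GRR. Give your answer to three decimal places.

Proportion female at birth = 100 / (100 + 103) = 0.49261.
Sum of ASFRs = 0.1174 + 0.1560 + 0.0830 + 0.0394 + 0.0063 + 0.0006 = 0.4027
TFR = 5 × 0.4027 = 2.0135
GRR = 0.49261 × 2.0135 = 0.99187

0.992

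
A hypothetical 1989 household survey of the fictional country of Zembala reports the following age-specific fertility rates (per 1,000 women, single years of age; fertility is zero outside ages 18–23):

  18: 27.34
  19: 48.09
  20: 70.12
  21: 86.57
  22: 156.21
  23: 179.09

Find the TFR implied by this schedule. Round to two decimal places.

Sum of ASFRs = 27.34 + 48.09 + 70.12 + 86.57 + 156.21 + 179.09 = 567.42
TFR = 567.42 / 1000 = 0.56742

0.57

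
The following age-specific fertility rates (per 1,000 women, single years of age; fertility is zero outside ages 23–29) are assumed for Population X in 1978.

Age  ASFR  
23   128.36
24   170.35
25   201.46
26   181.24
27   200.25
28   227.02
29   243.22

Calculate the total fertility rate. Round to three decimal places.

Sum of ASFRs = 128.36 + 170.35 + 201.46 + 181.24 + 200.25 + 227.02 + 243.22 = 1351.90
TFR = 1351.90 / 1000 = 1.3519

1.352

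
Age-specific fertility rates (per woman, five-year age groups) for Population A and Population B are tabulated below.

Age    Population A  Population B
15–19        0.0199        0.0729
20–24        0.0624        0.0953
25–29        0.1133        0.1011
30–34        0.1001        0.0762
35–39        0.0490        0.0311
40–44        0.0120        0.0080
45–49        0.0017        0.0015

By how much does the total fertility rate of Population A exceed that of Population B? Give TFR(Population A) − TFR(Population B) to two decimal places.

Population A:
  Sum of ASFRs = 0.0199 + 0.0624 + 0.1133 + 0.1001 + 0.0490 + 0.0120 + 0.0017 = 0.3584
  TFR = 5 × 0.3584 = 1.792
Population B:
  Sum of ASFRs = 0.0729 + 0.0953 + 0.1011 + 0.0762 + 0.0311 + 0.0080 + 0.0015 = 0.3861
  TFR = 5 × 0.3861 = 1.9305
Difference = 1.792 − 1.9305 = -0.1385

-0.14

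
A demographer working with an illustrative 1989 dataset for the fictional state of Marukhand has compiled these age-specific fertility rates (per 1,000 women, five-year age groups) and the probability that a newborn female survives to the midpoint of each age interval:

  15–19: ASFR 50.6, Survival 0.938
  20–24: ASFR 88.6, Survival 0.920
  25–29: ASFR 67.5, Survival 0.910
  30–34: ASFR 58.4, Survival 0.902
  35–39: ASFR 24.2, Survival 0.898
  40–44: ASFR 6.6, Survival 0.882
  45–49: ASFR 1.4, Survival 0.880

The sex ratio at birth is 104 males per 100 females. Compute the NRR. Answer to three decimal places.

0.666

Proportion female at birth = 100 / (100 + 104) = 0.49020.
Each age group contributes 5 × ASFR × survival:
  15–19: 5 × 50.6/1000 × 0.938 = 0.23731
  20–24: 5 × 88.6/1000 × 0.920 = 0.40756
  25–29: 5 × 67.5/1000 × 0.910 = 0.30713
  30–34: 5 × 58.4/1000 × 0.902 = 0.26338
  35–39: 5 × 24.2/1000 × 0.898 = 0.10866
  40–44: 5 × 6.6/1000 × 0.882 = 0.02911
  45–49: 5 × 1.4/1000 × 0.880 = 0.00616
Sum = 1.35931
NRR = 0.49020 × 1.35931 = 0.66633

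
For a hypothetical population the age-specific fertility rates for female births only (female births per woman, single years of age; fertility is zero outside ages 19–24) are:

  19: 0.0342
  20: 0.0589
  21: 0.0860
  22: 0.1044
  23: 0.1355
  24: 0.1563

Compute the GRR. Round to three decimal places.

0.575

Sum of female ASFRs = 0.0342 + 0.0589 + 0.0860 + 0.1044 + 0.1355 + 0.1563 = 0.5753
GRR = 0.5753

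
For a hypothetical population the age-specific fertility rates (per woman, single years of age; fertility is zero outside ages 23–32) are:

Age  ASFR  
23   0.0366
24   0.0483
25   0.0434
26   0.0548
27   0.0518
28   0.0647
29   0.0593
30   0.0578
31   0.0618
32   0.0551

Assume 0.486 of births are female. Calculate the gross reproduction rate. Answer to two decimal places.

Proportion female at birth = 0.486.
Sum of ASFRs = 0.0366 + 0.0483 + 0.0434 + 0.0548 + 0.0518 + 0.0647 + 0.0593 + 0.0578 + 0.0618 + 0.0551 = 0.5336
TFR = 0.5336
GRR = 0.486 × 0.5336 = 0.25933

0.26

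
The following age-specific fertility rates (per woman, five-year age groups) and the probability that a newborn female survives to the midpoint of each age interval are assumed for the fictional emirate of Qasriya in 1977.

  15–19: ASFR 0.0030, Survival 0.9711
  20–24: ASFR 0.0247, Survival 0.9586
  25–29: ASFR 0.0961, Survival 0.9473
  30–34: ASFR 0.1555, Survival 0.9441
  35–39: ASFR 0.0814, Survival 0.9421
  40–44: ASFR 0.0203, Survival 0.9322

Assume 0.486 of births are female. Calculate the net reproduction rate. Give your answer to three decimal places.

Proportion female at birth = 0.486.
Weighting each age-specific rate by interval width and survival:
  15–19: 5 × 0.0030 × 0.9711 = 0.01457
  20–24: 5 × 0.0247 × 0.9586 = 0.11839
  25–29: 5 × 0.0961 × 0.9473 = 0.45518
  30–34: 5 × 0.1555 × 0.9441 = 0.73404
  35–39: 5 × 0.0814 × 0.9421 = 0.38343
  40–44: 5 × 0.0203 × 0.9322 = 0.09462
Sum = 1.80023
NRR = 0.486 × 1.80023 = 0.87491
NRR < 1, so the cohort does not fully replace itself.

0.875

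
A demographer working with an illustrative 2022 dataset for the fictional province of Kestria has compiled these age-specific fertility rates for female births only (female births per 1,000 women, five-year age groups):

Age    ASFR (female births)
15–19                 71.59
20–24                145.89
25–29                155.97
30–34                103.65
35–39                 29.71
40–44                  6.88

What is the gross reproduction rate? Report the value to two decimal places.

Sum of female ASFRs = 71.59 + 145.89 + 155.97 + 103.65 + 29.71 + 6.88 = 513.69
GRR = 5 × 513.69 / 1000 = 2.56845

2.57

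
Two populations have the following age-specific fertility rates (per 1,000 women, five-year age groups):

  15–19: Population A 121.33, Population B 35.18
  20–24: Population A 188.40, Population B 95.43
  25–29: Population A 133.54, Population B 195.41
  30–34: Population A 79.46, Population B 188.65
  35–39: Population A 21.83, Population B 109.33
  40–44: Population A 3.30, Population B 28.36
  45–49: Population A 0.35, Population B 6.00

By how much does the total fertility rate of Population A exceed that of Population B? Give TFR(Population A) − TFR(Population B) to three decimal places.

-0.551

Population A:
  Sum of ASFRs = 121.33 + 188.40 + 133.54 + 79.46 + 21.83 + 3.30 + 0.35 = 548.21
  TFR = 5 × 548.21 / 1000 = 2.74105
Population B:
  Sum of ASFRs = 35.18 + 95.43 + 195.41 + 188.65 + 109.33 + 28.36 + 6.00 = 658.36
  TFR = 5 × 658.36 / 1000 = 3.2918
Difference = 2.74105 − 3.2918 = -0.55075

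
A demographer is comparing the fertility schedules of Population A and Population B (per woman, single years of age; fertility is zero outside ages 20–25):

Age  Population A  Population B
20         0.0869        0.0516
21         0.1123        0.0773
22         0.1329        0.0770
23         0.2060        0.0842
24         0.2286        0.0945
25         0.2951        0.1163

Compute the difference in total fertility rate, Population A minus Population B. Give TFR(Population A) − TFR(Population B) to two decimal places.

0.56

Population A:
  Sum of ASFRs = 0.0869 + 0.1123 + 0.1329 + 0.2060 + 0.2286 + 0.2951 = 1.0618
  TFR = 1.0618
Population B:
  Sum of ASFRs = 0.0516 + 0.0773 + 0.0770 + 0.0842 + 0.0945 + 0.1163 = 0.5009
  TFR = 0.5009
Difference = 1.0618 − 0.5009 = 0.5609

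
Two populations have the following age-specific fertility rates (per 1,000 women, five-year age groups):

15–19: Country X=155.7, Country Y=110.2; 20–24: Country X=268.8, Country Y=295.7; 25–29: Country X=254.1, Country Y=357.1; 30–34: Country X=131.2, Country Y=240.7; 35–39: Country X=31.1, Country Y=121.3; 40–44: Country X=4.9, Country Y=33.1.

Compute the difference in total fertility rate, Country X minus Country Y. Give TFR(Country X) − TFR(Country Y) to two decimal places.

Country X:
  Sum of ASFRs = 155.7 + 268.8 + 254.1 + 131.2 + 31.1 + 4.9 = 845.8
  TFR = 5 × 845.8 / 1000 = 4.229
Country Y:
  Sum of ASFRs = 110.2 + 295.7 + 357.1 + 240.7 + 121.3 + 33.1 = 1158.1
  TFR = 5 × 1158.1 / 1000 = 5.7905
Difference = 4.229 − 5.7905 = -1.5615

-1.56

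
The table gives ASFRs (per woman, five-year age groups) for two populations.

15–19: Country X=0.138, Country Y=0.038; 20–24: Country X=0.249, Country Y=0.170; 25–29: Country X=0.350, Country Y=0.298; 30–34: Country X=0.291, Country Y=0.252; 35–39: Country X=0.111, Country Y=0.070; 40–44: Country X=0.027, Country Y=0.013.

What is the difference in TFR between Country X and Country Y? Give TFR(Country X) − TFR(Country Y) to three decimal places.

1.625

Country X:
  Sum of ASFRs = 0.138 + 0.249 + 0.350 + 0.291 + 0.111 + 0.027 = 1.166
  TFR = 5 × 1.166 = 5.83
Country Y:
  Sum of ASFRs = 0.038 + 0.170 + 0.298 + 0.252 + 0.070 + 0.013 = 0.841
  TFR = 5 × 0.841 = 4.205
Difference = 5.83 − 4.205 = 1.625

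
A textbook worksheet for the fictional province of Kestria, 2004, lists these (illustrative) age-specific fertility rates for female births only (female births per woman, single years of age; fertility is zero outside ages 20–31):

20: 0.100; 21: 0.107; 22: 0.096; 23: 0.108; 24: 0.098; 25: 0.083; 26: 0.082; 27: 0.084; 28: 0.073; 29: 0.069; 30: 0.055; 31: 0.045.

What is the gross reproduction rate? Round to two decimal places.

Sum of female ASFRs = 0.100 + 0.107 + 0.096 + 0.108 + 0.098 + 0.083 + 0.082 + 0.084 + 0.073 + 0.069 + 0.055 + 0.045 = 1.000
GRR = 1

1.00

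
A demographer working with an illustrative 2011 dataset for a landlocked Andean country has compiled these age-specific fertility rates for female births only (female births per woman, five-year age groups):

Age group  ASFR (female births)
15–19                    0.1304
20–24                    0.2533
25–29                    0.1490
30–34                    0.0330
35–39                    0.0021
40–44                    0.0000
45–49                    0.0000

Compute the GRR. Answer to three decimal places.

Sum of female ASFRs = 0.1304 + 0.2533 + 0.1490 + 0.0330 + 0.0021 + 0.0000 + 0.0000 = 0.5678
GRR = 5 × 0.5678 = 2.839

2.839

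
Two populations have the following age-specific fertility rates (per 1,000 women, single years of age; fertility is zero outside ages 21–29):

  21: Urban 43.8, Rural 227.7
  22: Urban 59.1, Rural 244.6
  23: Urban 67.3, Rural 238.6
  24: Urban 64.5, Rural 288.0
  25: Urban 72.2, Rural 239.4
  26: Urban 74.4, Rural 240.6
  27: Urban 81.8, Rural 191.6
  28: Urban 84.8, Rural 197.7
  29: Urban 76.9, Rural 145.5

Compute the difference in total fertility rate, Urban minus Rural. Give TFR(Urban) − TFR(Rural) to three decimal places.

-1.389

Urban:
  Sum of ASFRs = 43.8 + 59.1 + 67.3 + 64.5 + 72.2 + 74.4 + 81.8 + 84.8 + 76.9 = 624.8
  TFR = 624.8 / 1000 = 0.6248
Rural:
  Sum of ASFRs = 227.7 + 244.6 + 238.6 + 288.0 + 239.4 + 240.6 + 191.6 + 197.7 + 145.5 = 2013.7
  TFR = 2013.7 / 1000 = 2.0137
Difference = 0.6248 − 2.0137 = -1.3889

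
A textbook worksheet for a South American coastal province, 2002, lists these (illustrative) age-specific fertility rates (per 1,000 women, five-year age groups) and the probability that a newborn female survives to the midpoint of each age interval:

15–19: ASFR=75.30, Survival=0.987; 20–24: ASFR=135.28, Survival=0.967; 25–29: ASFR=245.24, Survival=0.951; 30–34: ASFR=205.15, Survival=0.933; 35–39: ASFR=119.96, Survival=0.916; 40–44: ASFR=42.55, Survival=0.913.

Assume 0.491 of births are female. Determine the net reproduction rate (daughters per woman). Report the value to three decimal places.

1.911

Proportion female at birth = 0.491.
Weighting each age-specific rate by interval width and survival:
  15–19: 5 × 75.30/1000 × 0.987 = 0.37161
  20–24: 5 × 135.28/1000 × 0.967 = 0.65408
  25–29: 5 × 245.24/1000 × 0.951 = 1.16612
  30–34: 5 × 205.15/1000 × 0.933 = 0.95702
  35–39: 5 × 119.96/1000 × 0.916 = 0.54942
  40–44: 5 × 42.55/1000 × 0.913 = 0.19424
Sum = 3.89249
NRR = 0.491 × 3.89249 = 1.91121
With NRR above 1 the population is above replacement fertility.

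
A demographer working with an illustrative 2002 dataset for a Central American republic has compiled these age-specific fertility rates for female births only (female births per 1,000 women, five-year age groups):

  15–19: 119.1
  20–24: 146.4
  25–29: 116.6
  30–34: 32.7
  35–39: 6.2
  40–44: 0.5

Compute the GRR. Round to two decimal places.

2.11

Sum of female ASFRs = 119.1 + 146.4 + 116.6 + 32.7 + 6.2 + 0.5 = 421.5
GRR = 5 × 421.5 / 1000 = 2.1075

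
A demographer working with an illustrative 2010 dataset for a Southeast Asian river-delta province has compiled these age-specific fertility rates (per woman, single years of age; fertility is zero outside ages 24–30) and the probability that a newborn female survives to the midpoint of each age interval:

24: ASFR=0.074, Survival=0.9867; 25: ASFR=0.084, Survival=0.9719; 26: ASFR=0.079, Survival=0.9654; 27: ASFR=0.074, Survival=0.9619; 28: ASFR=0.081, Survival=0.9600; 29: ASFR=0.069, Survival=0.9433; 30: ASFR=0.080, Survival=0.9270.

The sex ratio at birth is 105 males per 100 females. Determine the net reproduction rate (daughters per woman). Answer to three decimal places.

Proportion female at birth = 100 / (100 + 105) = 0.48780.
Per-age-group product (1 × ASFR × survival probability):
  24: 1 × 0.074 × 0.9867 = 0.07302
  25: 1 × 0.084 × 0.9719 = 0.08164
  26: 1 × 0.079 × 0.9654 = 0.07627
  27: 1 × 0.074 × 0.9619 = 0.07118
  28: 1 × 0.081 × 0.9600 = 0.07776
  29: 1 × 0.069 × 0.9433 = 0.06509
  30: 1 × 0.080 × 0.9270 = 0.07416
Sum = 0.51912
NRR = 0.48780 × 0.51912 = 0.25323
An NRR under 1 implies long-run decline under these rates.

0.253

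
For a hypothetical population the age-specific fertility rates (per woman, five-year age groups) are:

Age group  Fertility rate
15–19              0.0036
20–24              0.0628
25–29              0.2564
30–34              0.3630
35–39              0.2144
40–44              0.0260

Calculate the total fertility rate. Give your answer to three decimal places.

4.631

Sum of ASFRs = 0.0036 + 0.0628 + 0.2564 + 0.3630 + 0.2144 + 0.0260 = 0.9262
TFR = 5 × 0.9262 = 4.631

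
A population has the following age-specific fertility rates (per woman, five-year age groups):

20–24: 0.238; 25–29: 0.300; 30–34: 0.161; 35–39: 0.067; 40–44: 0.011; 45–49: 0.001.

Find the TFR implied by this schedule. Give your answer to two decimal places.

Sum of ASFRs = 0.238 + 0.300 + 0.161 + 0.067 + 0.011 + 0.001 = 0.778
TFR = 5 × 0.778 = 3.89

3.89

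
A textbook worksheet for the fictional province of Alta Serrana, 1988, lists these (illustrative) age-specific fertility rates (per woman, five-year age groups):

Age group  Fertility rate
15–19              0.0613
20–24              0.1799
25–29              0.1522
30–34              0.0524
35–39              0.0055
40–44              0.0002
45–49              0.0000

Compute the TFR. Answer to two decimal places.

Sum of ASFRs = 0.0613 + 0.1799 + 0.1522 + 0.0524 + 0.0055 + 0.0002 + 0.0000 = 0.4515
TFR = 5 × 0.4515 = 2.2575

2.26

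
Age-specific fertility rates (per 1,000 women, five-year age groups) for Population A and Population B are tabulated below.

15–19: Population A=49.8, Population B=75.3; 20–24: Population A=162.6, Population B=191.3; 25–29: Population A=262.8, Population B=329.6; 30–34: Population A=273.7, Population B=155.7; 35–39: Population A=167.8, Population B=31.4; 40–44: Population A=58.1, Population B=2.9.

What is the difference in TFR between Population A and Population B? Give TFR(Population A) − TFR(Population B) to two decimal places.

0.94

Population A:
  Sum of ASFRs = 49.8 + 162.6 + 262.8 + 273.7 + 167.8 + 58.1 = 974.8
  TFR = 5 × 974.8 / 1000 = 4.874
Population B:
  Sum of ASFRs = 75.3 + 191.3 + 329.6 + 155.7 + 31.4 + 2.9 = 786.2
  TFR = 5 × 786.2 / 1000 = 3.931
Difference = 4.874 − 3.931 = 0.943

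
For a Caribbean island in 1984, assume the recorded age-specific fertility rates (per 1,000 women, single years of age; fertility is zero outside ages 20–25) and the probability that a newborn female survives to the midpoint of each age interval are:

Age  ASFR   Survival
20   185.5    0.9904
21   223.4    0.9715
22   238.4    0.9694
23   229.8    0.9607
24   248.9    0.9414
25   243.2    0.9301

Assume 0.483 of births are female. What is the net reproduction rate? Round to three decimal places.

Proportion female at birth = 0.483.
Survival-weighted fertility by age (1·fₓ·Sₓ):
  20: 1 × 185.5/1000 × 0.9904 = 0.18372
  21: 1 × 223.4/1000 × 0.9715 = 0.21703
  22: 1 × 238.4/1000 × 0.9694 = 0.23110
  23: 1 × 229.8/1000 × 0.9607 = 0.22077
  24: 1 × 248.9/1000 × 0.9414 = 0.23431
  25: 1 × 243.2/1000 × 0.9301 = 0.22620
Sum = 1.31313
NRR = 0.483 × 1.31313 = 0.63424
An NRR under 1 implies long-run decline under these rates.

0.634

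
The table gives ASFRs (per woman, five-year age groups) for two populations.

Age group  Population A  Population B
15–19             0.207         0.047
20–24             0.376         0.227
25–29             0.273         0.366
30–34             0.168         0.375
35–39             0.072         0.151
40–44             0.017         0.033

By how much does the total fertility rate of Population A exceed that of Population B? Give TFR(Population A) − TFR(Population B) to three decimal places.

-0.430

Population A:
  Sum of ASFRs = 0.207 + 0.376 + 0.273 + 0.168 + 0.072 + 0.017 = 1.113
  TFR = 5 × 1.113 = 5.565
Population B:
  Sum of ASFRs = 0.047 + 0.227 + 0.366 + 0.375 + 0.151 + 0.033 = 1.199
  TFR = 5 × 1.199 = 5.995
Difference = 5.565 − 5.995 = -0.43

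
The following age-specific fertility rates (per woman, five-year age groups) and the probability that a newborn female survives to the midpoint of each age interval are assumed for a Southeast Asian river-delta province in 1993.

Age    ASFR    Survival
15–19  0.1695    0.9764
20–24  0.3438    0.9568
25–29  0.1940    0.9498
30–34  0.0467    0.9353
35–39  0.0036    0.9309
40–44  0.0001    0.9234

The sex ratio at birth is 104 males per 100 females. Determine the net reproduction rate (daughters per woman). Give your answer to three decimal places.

Proportion female at birth = 100 / (100 + 104) = 0.49020.
Each age group contributes 5 × ASFR × survival:
  15–19: 5 × 0.1695 × 0.9764 = 0.82750
  20–24: 5 × 0.3438 × 0.9568 = 1.64474
  25–29: 5 × 0.1940 × 0.9498 = 0.92131
  30–34: 5 × 0.0467 × 0.9353 = 0.21839
  35–39: 5 × 0.0036 × 0.9309 = 0.01676
  40–44: 5 × 0.0001 × 0.9234 = 0.00046
Sum = 3.62916
NRR = 0.49020 × 3.62916 = 1.77901

1.779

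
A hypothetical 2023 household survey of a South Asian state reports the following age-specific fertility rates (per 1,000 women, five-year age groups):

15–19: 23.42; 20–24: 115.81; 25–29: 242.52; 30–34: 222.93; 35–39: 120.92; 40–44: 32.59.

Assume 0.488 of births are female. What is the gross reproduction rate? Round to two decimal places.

1.85

Proportion female at birth = 0.488.
Sum of ASFRs = 23.42 + 115.81 + 242.52 + 222.93 + 120.92 + 32.59 = 758.19
TFR = 5 × 758.19 / 1000 = 3.79095
GRR = 0.488 × 3.79095 = 1.84998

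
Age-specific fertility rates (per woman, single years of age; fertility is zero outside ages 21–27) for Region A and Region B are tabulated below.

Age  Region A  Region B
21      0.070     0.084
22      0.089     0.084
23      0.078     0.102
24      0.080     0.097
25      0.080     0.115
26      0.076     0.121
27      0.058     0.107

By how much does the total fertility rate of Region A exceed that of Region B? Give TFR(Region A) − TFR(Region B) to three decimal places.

Region A:
  Sum of ASFRs = 0.070 + 0.089 + 0.078 + 0.080 + 0.080 + 0.076 + 0.058 = 0.531
  TFR = 0.531
Region B:
  Sum of ASFRs = 0.084 + 0.084 + 0.102 + 0.097 + 0.115 + 0.121 + 0.107 = 0.710
  TFR = 0.71
Difference = 0.531 − 0.71 = -0.179

-0.179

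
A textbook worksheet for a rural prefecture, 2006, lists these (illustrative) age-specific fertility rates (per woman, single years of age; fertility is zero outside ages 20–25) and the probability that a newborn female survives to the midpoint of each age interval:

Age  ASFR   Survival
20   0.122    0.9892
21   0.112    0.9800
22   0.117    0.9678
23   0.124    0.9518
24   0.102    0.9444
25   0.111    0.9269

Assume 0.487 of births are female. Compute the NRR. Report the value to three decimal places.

Proportion female at birth = 0.487.
Per-age-group product (1 × ASFR × survival probability):
  20: 1 × 0.122 × 0.9892 = 0.12068
  21: 1 × 0.112 × 0.9800 = 0.10976
  22: 1 × 0.117 × 0.9678 = 0.11323
  23: 1 × 0.124 × 0.9518 = 0.11802
  24: 1 × 0.102 × 0.9444 = 0.09633
  25: 1 × 0.111 × 0.9269 = 0.10289
Sum = 0.66091
NRR = 0.487 × 0.66091 = 0.32186

0.322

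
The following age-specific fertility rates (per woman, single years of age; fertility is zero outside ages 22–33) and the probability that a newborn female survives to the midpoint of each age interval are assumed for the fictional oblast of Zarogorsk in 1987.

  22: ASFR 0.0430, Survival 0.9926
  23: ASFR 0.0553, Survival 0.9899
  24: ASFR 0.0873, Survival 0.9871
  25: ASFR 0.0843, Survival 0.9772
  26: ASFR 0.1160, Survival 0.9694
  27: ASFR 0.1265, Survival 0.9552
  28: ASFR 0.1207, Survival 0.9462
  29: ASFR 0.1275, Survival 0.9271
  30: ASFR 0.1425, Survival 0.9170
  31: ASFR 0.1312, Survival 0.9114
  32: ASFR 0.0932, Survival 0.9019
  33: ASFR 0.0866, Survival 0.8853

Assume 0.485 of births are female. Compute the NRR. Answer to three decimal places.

Proportion female at birth = 0.485.
Survival-weighted fertility by age (1·fₓ·Sₓ):
  22: 1 × 0.0430 × 0.9926 = 0.04268
  23: 1 × 0.0553 × 0.9899 = 0.05474
  24: 1 × 0.0873 × 0.9871 = 0.08617
  25: 1 × 0.0843 × 0.9772 = 0.08238
  26: 1 × 0.1160 × 0.9694 = 0.11245
  27: 1 × 0.1265 × 0.9552 = 0.12083
  28: 1 × 0.1207 × 0.9462 = 0.11421
  29: 1 × 0.1275 × 0.9271 = 0.11821
  30: 1 × 0.1425 × 0.9170 = 0.13067
  31: 1 × 0.1312 × 0.9114 = 0.11958
  32: 1 × 0.0932 × 0.9019 = 0.08406
  33: 1 × 0.0866 × 0.8853 = 0.07667
Sum = 1.14265
NRR = 0.485 × 1.14265 = 0.55419

0.554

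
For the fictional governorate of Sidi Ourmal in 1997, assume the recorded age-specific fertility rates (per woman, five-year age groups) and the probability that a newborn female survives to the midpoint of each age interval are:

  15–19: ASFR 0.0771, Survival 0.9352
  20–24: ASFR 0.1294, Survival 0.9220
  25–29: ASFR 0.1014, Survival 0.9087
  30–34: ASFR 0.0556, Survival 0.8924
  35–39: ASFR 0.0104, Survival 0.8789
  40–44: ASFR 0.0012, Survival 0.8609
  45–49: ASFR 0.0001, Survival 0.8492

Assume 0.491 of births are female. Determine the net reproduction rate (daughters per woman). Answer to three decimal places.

0.843

Proportion female at birth = 0.491.
Per-age-group product (5 × ASFR × survival probability):
  15–19: 5 × 0.0771 × 0.9352 = 0.36052
  20–24: 5 × 0.1294 × 0.9220 = 0.59653
  25–29: 5 × 0.1014 × 0.9087 = 0.46071
  30–34: 5 × 0.0556 × 0.8924 = 0.24809
  35–39: 5 × 0.0104 × 0.8789 = 0.04570
  40–44: 5 × 0.0012 × 0.8609 = 0.00517
  45–49: 5 × 0.0001 × 0.8492 = 0.00042
Sum = 1.71714
NRR = 0.491 × 1.71714 = 0.84312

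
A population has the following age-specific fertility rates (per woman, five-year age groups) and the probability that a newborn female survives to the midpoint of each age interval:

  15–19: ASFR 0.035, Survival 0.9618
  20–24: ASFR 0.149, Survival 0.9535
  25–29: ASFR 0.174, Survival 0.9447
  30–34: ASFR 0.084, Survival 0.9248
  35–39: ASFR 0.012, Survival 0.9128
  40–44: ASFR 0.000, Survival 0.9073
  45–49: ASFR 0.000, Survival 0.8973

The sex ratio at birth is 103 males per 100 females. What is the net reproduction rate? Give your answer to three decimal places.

1.056

Proportion female at birth = 100 / (100 + 103) = 0.49261.
Weighting each age-specific rate by interval width and survival:
  15–19: 5 × 0.035 × 0.9618 = 0.16832
  20–24: 5 × 0.149 × 0.9535 = 0.71036
  25–29: 5 × 0.174 × 0.9447 = 0.82189
  30–34: 5 × 0.084 × 0.9248 = 0.38842
  35–39: 5 × 0.012 × 0.9128 = 0.05477
  40–44: 5 × 0.000 × 0.9073 = 0.00000
  45–49: 5 × 0.000 × 0.8973 = 0.00000
Sum = 2.14376
NRR = 0.49261 × 2.14376 = 1.05604
An NRR exceeding 1 indicates intrinsic growth under these rates.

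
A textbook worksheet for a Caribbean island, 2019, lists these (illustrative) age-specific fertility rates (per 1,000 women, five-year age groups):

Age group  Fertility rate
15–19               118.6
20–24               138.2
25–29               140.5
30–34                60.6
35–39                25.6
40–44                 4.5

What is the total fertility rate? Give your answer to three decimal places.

2.440

Sum of ASFRs = 118.6 + 138.2 + 140.5 + 60.6 + 25.6 + 4.5 = 488.0
TFR = 5 × 488.0 / 1000 = 2.44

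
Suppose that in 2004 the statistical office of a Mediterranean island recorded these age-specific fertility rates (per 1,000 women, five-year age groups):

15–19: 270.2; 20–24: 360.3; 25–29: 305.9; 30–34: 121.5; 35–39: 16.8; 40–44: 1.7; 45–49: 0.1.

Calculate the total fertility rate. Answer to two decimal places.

5.38

Sum of ASFRs = 270.2 + 360.3 + 305.9 + 121.5 + 16.8 + 1.7 + 0.1 = 1076.5
TFR = 5 × 1076.5 / 1000 = 5.3825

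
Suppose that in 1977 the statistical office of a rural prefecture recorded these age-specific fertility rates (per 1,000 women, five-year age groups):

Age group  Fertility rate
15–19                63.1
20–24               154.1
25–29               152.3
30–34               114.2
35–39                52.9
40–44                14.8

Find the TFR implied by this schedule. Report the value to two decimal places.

2.76

Sum of ASFRs = 63.1 + 154.1 + 152.3 + 114.2 + 52.9 + 14.8 = 551.4
TFR = 5 × 551.4 / 1000 = 2.757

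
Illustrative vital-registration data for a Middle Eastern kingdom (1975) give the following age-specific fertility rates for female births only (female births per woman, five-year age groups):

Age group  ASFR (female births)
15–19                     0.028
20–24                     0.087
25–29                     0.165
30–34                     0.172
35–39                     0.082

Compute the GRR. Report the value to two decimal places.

Sum of female ASFRs = 0.028 + 0.087 + 0.165 + 0.172 + 0.082 = 0.534
GRR = 5 × 0.534 = 2.67

2.67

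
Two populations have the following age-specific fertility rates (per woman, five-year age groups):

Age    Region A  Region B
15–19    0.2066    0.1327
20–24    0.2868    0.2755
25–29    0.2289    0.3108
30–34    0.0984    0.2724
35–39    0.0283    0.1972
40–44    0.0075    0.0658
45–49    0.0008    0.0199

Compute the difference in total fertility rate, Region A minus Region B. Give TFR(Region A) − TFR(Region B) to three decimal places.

-2.085

Region A:
  Sum of ASFRs = 0.2066 + 0.2868 + 0.2289 + 0.0984 + 0.0283 + 0.0075 + 0.0008 = 0.8573
  TFR = 5 × 0.8573 = 4.2865
Region B:
  Sum of ASFRs = 0.1327 + 0.2755 + 0.3108 + 0.2724 + 0.1972 + 0.0658 + 0.0199 = 1.2743
  TFR = 5 × 1.2743 = 6.3715
Difference = 4.2865 − 6.3715 = -2.085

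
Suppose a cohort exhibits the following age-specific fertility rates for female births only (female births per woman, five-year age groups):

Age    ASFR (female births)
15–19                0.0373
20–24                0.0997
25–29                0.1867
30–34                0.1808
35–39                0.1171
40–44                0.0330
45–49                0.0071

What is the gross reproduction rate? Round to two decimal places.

3.31

Sum of female ASFRs = 0.0373 + 0.0997 + 0.1867 + 0.1808 + 0.1171 + 0.0330 + 0.0071 = 0.6617
GRR = 5 × 0.6617 = 3.3085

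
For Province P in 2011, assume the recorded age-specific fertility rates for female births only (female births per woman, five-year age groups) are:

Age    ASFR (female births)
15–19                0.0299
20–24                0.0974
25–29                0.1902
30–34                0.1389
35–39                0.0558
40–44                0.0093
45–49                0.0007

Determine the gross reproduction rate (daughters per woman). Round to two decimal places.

Sum of female ASFRs = 0.0299 + 0.0974 + 0.1902 + 0.1389 + 0.0558 + 0.0093 + 0.0007 = 0.5222
GRR = 5 × 0.5222 = 2.611

2.61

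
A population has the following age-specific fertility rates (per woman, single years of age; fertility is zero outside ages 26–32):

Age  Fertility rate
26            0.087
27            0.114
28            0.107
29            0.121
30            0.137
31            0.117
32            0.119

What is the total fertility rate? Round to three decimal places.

0.802

Sum of ASFRs = 0.087 + 0.114 + 0.107 + 0.121 + 0.137 + 0.117 + 0.119 = 0.802
TFR = 0.802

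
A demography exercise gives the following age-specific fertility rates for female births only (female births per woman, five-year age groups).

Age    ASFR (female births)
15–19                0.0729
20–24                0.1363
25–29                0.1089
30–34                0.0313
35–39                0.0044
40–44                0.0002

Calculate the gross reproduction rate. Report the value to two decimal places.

1.77

Sum of female ASFRs = 0.0729 + 0.1363 + 0.1089 + 0.0313 + 0.0044 + 0.0002 = 0.3540
GRR = 5 × 0.3540 = 1.77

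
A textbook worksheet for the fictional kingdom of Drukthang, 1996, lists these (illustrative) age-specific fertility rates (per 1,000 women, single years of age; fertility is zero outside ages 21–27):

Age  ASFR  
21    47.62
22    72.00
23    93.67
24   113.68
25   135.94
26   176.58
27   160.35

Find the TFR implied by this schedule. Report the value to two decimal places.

0.80

Sum of ASFRs = 47.62 + 72.00 + 93.67 + 113.68 + 135.94 + 176.58 + 160.35 = 799.84
TFR = 799.84 / 1000 = 0.79984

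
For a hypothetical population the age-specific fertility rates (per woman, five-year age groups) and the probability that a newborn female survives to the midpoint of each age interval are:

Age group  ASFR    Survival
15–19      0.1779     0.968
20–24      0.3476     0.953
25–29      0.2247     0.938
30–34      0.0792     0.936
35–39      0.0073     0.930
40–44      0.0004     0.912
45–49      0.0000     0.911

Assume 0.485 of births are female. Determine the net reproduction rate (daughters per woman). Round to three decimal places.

Proportion female at birth = 0.485.
Each age group contributes 5 × ASFR × survival:
  15–19: 5 × 0.1779 × 0.968 = 0.86104
  20–24: 5 × 0.3476 × 0.953 = 1.65631
  25–29: 5 × 0.2247 × 0.938 = 1.05384
  30–34: 5 × 0.0792 × 0.936 = 0.37066
  35–39: 5 × 0.0073 × 0.930 = 0.03395
  40–44: 5 × 0.0004 × 0.912 = 0.00182
  45–49: 5 × 0.0000 × 0.911 = 0.00000
Sum = 3.97762
NRR = 0.485 × 3.97762 = 1.92915

1.929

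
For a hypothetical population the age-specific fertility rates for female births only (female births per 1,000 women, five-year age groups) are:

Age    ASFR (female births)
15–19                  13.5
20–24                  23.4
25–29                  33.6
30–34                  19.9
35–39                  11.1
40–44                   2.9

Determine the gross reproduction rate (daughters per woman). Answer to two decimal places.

0.52

Sum of female ASFRs = 13.5 + 23.4 + 33.6 + 19.9 + 11.1 + 2.9 = 104.4
GRR = 5 × 104.4 / 1000 = 0.522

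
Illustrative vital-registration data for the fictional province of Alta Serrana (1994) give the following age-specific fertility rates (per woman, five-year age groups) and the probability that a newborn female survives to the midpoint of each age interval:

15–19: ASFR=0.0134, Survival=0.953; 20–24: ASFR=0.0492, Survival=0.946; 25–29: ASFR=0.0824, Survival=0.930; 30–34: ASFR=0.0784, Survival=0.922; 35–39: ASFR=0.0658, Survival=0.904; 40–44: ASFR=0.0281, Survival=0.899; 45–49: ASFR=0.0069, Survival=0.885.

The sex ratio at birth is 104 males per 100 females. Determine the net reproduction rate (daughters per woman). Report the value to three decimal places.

Proportion female at birth = 100 / (100 + 104) = 0.49020.
Survival-weighted fertility by age (5·fₓ·Sₓ):
  15–19: 5 × 0.0134 × 0.953 = 0.06385
  20–24: 5 × 0.0492 × 0.946 = 0.23272
  25–29: 5 × 0.0824 × 0.930 = 0.38316
  30–34: 5 × 0.0784 × 0.922 = 0.36142
  35–39: 5 × 0.0658 × 0.904 = 0.29742
  40–44: 5 × 0.0281 × 0.899 = 0.12631
  45–49: 5 × 0.0069 × 0.885 = 0.03053
Sum = 1.49541
NRR = 0.49020 × 1.49541 = 0.73305
An NRR under 1 implies long-run decline under these rates.

0.733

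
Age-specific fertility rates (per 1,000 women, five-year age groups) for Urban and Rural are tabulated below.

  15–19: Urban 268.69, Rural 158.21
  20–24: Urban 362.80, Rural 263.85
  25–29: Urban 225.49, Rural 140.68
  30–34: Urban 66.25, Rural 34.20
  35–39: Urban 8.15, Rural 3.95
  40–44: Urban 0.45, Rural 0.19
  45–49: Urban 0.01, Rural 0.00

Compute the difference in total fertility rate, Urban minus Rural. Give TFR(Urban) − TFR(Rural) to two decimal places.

Urban:
  Sum of ASFRs = 268.69 + 362.80 + 225.49 + 66.25 + 8.15 + 0.45 + 0.01 = 931.84
  TFR = 5 × 931.84 / 1000 = 4.6592
Rural:
  Sum of ASFRs = 158.21 + 263.85 + 140.68 + 34.20 + 3.95 + 0.19 + 0.00 = 601.08
  TFR = 5 × 601.08 / 1000 = 3.0054
Difference = 4.6592 − 3.0054 = 1.6538

1.65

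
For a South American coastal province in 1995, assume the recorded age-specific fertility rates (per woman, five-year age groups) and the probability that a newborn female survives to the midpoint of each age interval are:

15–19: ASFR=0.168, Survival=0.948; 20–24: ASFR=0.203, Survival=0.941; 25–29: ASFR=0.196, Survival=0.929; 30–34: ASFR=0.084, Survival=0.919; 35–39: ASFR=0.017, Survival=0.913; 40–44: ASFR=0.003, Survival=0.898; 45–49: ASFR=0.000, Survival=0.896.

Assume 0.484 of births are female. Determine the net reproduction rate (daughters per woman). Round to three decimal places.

1.519

Proportion female at birth = 0.484.
Weighting each age-specific rate by interval width and survival:
  15–19: 5 × 0.168 × 0.948 = 0.79632
  20–24: 5 × 0.203 × 0.941 = 0.95512
  25–29: 5 × 0.196 × 0.929 = 0.91042
  30–34: 5 × 0.084 × 0.919 = 0.38598
  35–39: 5 × 0.017 × 0.913 = 0.07761
  40–44: 5 × 0.003 × 0.898 = 0.01347
  45–49: 5 × 0.000 × 0.896 = 0.00000
Sum = 3.13892
NRR = 0.484 × 3.13892 = 1.51924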